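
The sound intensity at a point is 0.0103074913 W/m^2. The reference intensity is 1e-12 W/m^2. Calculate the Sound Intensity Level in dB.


Given values:
  I = 0.0103074913 W/m^2
  I_ref = 1e-12 W/m^2
Formula: SIL = 10 * log10(I / I_ref)
Compute ratio: I / I_ref = 10307491300
Compute log10: log10(10307491300) = 10.013153
Multiply: SIL = 10 * 10.013153 = 100.13

100.13 dB


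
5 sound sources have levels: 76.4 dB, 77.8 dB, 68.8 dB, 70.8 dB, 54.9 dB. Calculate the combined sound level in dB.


Formula: L_total = 10 * log10( sum(10^(Li/10)) )
  Source 1: 10^(76.4/10) = 43651583.224
  Source 2: 10^(77.8/10) = 60255958.6074
  Source 3: 10^(68.8/10) = 7585775.7503
  Source 4: 10^(70.8/10) = 12022644.3462
  Source 5: 10^(54.9/10) = 309029.5433
Sum of linear values = 123824991.4712
L_total = 10 * log10(123824991.4712) = 80.93

80.93 dB


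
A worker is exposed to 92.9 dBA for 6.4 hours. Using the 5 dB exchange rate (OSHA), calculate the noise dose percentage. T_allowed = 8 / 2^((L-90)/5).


Given values:
  L = 92.9 dBA, T = 6.4 hours
Formula: T_allowed = 8 / 2^((L - 90) / 5)
Compute exponent: (92.9 - 90) / 5 = 0.58
Compute 2^(0.58) = 1.494849
T_allowed = 8 / 1.494849 = 5.351711 hours
Dose = (T / T_allowed) * 100
Dose = (6.4 / 5.351711) * 100 = 119.59

119.59 %


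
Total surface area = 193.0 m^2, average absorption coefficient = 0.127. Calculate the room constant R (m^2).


Given values:
  S = 193.0 m^2, alpha = 0.127
Formula: R = S * alpha / (1 - alpha)
Numerator: 193.0 * 0.127 = 24.511
Denominator: 1 - 0.127 = 0.873
R = 24.511 / 0.873 = 28.08

28.08 m^2


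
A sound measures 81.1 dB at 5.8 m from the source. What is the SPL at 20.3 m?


Given values:
  SPL1 = 81.1 dB, r1 = 5.8 m, r2 = 20.3 m
Formula: SPL2 = SPL1 - 20 * log10(r2 / r1)
Compute ratio: r2 / r1 = 20.3 / 5.8 = 3.5
Compute log10: log10(3.5) = 0.544068
Compute drop: 20 * 0.544068 = 10.8814
SPL2 = 81.1 - 10.8814 = 70.22

70.22 dB


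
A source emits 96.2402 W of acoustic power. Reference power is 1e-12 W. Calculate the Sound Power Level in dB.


Given values:
  W = 96.2402 W
  W_ref = 1e-12 W
Formula: SWL = 10 * log10(W / W_ref)
Compute ratio: W / W_ref = 96240200000000
Compute log10: log10(96240200000000) = 13.983357
Multiply: SWL = 10 * 13.983357 = 139.83

139.83 dB


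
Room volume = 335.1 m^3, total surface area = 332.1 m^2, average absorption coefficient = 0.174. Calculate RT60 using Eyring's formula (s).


Given values:
  V = 335.1 m^3, S = 332.1 m^2, alpha = 0.174
Formula: RT60 = 0.161 * V / (-S * ln(1 - alpha))
Compute ln(1 - 0.174) = ln(0.826) = -0.191161
Denominator: -332.1 * -0.191161 = 63.4846
Numerator: 0.161 * 335.1 = 53.9511
RT60 = 53.9511 / 63.4846 = 0.85

0.85 s


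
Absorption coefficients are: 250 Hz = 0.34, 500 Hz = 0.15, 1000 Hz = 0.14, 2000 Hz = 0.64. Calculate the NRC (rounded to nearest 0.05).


Given values:
  a_250 = 0.34, a_500 = 0.15
  a_1000 = 0.14, a_2000 = 0.64
Formula: NRC = (a250 + a500 + a1000 + a2000) / 4
Sum = 0.34 + 0.15 + 0.14 + 0.64 = 1.27
NRC = 1.27 / 4 = 0.3175
Rounded to nearest 0.05: 0.3

0.3


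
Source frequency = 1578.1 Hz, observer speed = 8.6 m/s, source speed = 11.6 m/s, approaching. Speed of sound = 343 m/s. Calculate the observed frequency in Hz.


Given values:
  f_s = 1578.1 Hz, v_o = 8.6 m/s, v_s = 11.6 m/s
  Direction: approaching
Formula: f_o = f_s * (c + v_o) / (c - v_s)
Numerator: c + v_o = 343 + 8.6 = 351.6
Denominator: c - v_s = 343 - 11.6 = 331.4
f_o = 1578.1 * 351.6 / 331.4 = 1674.29

1674.29 Hz


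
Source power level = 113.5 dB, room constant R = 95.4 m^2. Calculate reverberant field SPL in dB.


Given values:
  Lw = 113.5 dB, R = 95.4 m^2
Formula: SPL = Lw + 10 * log10(4 / R)
Compute 4 / R = 4 / 95.4 = 0.041929
Compute 10 * log10(0.041929) = -13.7749
SPL = 113.5 + (-13.7749) = 99.73

99.73 dB


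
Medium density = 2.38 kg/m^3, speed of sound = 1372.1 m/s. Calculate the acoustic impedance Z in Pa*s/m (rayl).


Given values:
  rho = 2.38 kg/m^3
  c = 1372.1 m/s
Formula: Z = rho * c
Z = 2.38 * 1372.1
Z = 3265.6

3265.6 rayl


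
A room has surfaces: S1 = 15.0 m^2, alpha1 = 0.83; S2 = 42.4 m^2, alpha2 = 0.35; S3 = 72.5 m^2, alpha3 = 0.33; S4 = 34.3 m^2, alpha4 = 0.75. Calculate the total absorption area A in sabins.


Given surfaces:
  Surface 1: 15.0 * 0.83 = 12.45
  Surface 2: 42.4 * 0.35 = 14.84
  Surface 3: 72.5 * 0.33 = 23.925
  Surface 4: 34.3 * 0.75 = 25.725
Formula: A = sum(Si * alpha_i)
A = 12.45 + 14.84 + 23.925 + 25.725
A = 76.94

76.94 sabins


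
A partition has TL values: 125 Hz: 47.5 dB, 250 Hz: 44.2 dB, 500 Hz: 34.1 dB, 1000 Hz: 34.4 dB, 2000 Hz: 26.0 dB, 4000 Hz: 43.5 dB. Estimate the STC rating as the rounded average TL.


Given TL values at each frequency:
  125 Hz: 47.5 dB
  250 Hz: 44.2 dB
  500 Hz: 34.1 dB
  1000 Hz: 34.4 dB
  2000 Hz: 26.0 dB
  4000 Hz: 43.5 dB
Formula: STC ~ round(average of TL values)
Sum = 47.5 + 44.2 + 34.1 + 34.4 + 26.0 + 43.5 = 229.7
Average = 229.7 / 6 = 38.28
Rounded: 38

38


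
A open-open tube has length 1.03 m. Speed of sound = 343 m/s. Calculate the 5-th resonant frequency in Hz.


Given values:
  Tube type: open-open, L = 1.03 m, c = 343 m/s, n = 5
Formula: f_n = n * c / (2 * L)
Compute 2 * L = 2 * 1.03 = 2.06
f = 5 * 343 / 2.06
f = 832.52

832.52 Hz


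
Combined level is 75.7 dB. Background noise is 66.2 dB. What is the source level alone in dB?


Given values:
  L_total = 75.7 dB, L_bg = 66.2 dB
Formula: L_source = 10 * log10(10^(L_total/10) - 10^(L_bg/10))
Convert to linear:
  10^(75.7/10) = 37153522.9097
  10^(66.2/10) = 4168693.8347
Difference: 37153522.9097 - 4168693.8347 = 32984829.075
L_source = 10 * log10(32984829.075) = 75.18

75.18 dB


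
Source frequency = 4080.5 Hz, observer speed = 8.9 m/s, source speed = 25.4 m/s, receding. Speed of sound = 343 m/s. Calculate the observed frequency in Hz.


Given values:
  f_s = 4080.5 Hz, v_o = 8.9 m/s, v_s = 25.4 m/s
  Direction: receding
Formula: f_o = f_s * (c - v_o) / (c + v_s)
Numerator: c - v_o = 343 - 8.9 = 334.1
Denominator: c + v_s = 343 + 25.4 = 368.4
f_o = 4080.5 * 334.1 / 368.4 = 3700.58

3700.58 Hz


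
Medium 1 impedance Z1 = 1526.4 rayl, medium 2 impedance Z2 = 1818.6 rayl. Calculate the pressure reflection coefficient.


Given values:
  Z1 = 1526.4 rayl, Z2 = 1818.6 rayl
Formula: R = (Z2 - Z1) / (Z2 + Z1)
Numerator: Z2 - Z1 = 1818.6 - 1526.4 = 292.2
Denominator: Z2 + Z1 = 1818.6 + 1526.4 = 3345.0
R = 292.2 / 3345.0 = 0.0874

0.0874


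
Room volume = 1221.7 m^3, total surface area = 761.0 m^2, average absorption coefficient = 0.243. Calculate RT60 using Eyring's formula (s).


Given values:
  V = 1221.7 m^3, S = 761.0 m^2, alpha = 0.243
Formula: RT60 = 0.161 * V / (-S * ln(1 - alpha))
Compute ln(1 - 0.243) = ln(0.757) = -0.278392
Denominator: -761.0 * -0.278392 = 211.8563
Numerator: 0.161 * 1221.7 = 196.6937
RT60 = 196.6937 / 211.8563 = 0.928

0.928 s


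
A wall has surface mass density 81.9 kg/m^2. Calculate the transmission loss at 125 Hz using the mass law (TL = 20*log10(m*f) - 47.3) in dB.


Given values:
  m = 81.9 kg/m^2, f = 125 Hz
Formula: TL = 20 * log10(m * f) - 47.3
Compute m * f = 81.9 * 125 = 10237.5
Compute log10(10237.5) = 4.010194
Compute 20 * 4.010194 = 80.2039
TL = 80.2039 - 47.3 = 32.9

32.9 dB


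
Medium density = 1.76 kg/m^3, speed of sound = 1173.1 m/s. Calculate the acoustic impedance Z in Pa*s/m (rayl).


Given values:
  rho = 1.76 kg/m^3
  c = 1173.1 m/s
Formula: Z = rho * c
Z = 1.76 * 1173.1
Z = 2064.66

2064.66 rayl


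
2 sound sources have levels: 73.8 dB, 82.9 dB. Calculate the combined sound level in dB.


Formula: L_total = 10 * log10( sum(10^(Li/10)) )
  Source 1: 10^(73.8/10) = 23988329.1902
  Source 2: 10^(82.9/10) = 194984459.9758
Sum of linear values = 218972789.166
L_total = 10 * log10(218972789.166) = 83.4

83.4 dB


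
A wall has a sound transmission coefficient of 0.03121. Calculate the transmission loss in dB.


Given values:
  tau = 0.03121
Formula: TL = 10 * log10(1 / tau)
Compute 1 / tau = 1 / 0.03121 = 32.041
Compute log10(32.041) = 1.505706
TL = 10 * 1.505706 = 15.06

15.06 dB


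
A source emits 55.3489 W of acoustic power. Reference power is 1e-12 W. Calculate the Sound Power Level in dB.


Given values:
  W = 55.3489 W
  W_ref = 1e-12 W
Formula: SWL = 10 * log10(W / W_ref)
Compute ratio: W / W_ref = 55348900000000
Compute log10: log10(55348900000000) = 13.743109
Multiply: SWL = 10 * 13.743109 = 137.43

137.43 dB


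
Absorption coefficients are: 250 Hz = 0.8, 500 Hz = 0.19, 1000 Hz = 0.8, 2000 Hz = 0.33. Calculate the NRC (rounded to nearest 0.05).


Given values:
  a_250 = 0.8, a_500 = 0.19
  a_1000 = 0.8, a_2000 = 0.33
Formula: NRC = (a250 + a500 + a1000 + a2000) / 4
Sum = 0.8 + 0.19 + 0.8 + 0.33 = 2.12
NRC = 2.12 / 4 = 0.53
Rounded to nearest 0.05: 0.55

0.55


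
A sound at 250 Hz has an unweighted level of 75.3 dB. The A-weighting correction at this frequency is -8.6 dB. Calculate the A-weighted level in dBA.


Given values:
  SPL = 75.3 dB
  A-weighting at 250 Hz = -8.6 dB
Formula: L_A = SPL + A_weight
L_A = 75.3 + (-8.6)
L_A = 66.7

66.7 dBA


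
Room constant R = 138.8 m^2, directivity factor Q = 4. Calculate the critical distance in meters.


Given values:
  R = 138.8 m^2, Q = 4
Formula: d_c = 0.141 * sqrt(Q * R)
Compute Q * R = 4 * 138.8 = 555.2
Compute sqrt(555.2) = 23.5627
d_c = 0.141 * 23.5627 = 3.322

3.322 m


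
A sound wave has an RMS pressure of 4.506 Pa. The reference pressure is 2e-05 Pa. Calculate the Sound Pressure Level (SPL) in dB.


Given values:
  p = 4.506 Pa
  p_ref = 2e-05 Pa
Formula: SPL = 20 * log10(p / p_ref)
Compute ratio: p / p_ref = 4.506 / 2e-05 = 225300
Compute log10: log10(225300) = 5.352761
Multiply: SPL = 20 * 5.352761 = 107.06

107.06 dB


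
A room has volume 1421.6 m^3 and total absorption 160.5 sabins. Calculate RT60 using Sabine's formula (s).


Given values:
  V = 1421.6 m^3
  A = 160.5 sabins
Formula: RT60 = 0.161 * V / A
Numerator: 0.161 * 1421.6 = 228.8776
RT60 = 228.8776 / 160.5 = 1.426

1.426 s


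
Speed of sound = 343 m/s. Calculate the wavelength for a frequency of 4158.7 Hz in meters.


Given values:
  c = 343 m/s, f = 4158.7 Hz
Formula: lambda = c / f
lambda = 343 / 4158.7
lambda = 0.0825

0.0825 m


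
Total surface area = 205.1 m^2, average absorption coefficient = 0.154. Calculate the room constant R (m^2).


Given values:
  S = 205.1 m^2, alpha = 0.154
Formula: R = S * alpha / (1 - alpha)
Numerator: 205.1 * 0.154 = 31.5854
Denominator: 1 - 0.154 = 0.846
R = 31.5854 / 0.846 = 37.33

37.33 m^2


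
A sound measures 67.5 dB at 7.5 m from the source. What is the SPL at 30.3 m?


Given values:
  SPL1 = 67.5 dB, r1 = 7.5 m, r2 = 30.3 m
Formula: SPL2 = SPL1 - 20 * log10(r2 / r1)
Compute ratio: r2 / r1 = 30.3 / 7.5 = 4.04
Compute log10: log10(4.04) = 0.606381
Compute drop: 20 * 0.606381 = 12.1276
SPL2 = 67.5 - 12.1276 = 55.37

55.37 dB


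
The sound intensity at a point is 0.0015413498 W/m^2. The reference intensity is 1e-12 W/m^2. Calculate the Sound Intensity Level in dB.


Given values:
  I = 0.0015413498 W/m^2
  I_ref = 1e-12 W/m^2
Formula: SIL = 10 * log10(I / I_ref)
Compute ratio: I / I_ref = 1541349800
Compute log10: log10(1541349800) = 9.187901
Multiply: SIL = 10 * 9.187901 = 91.88

91.88 dB


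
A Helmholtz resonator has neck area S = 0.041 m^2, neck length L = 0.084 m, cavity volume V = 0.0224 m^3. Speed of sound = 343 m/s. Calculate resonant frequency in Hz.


Given values:
  S = 0.041 m^2, L = 0.084 m, V = 0.0224 m^3, c = 343 m/s
Formula: f = (c / (2*pi)) * sqrt(S / (V * L))
Compute V * L = 0.0224 * 0.084 = 0.0018816
Compute S / (V * L) = 0.041 / 0.0018816 = 21.79
Compute sqrt(21.79) = 4.667976
Compute c / (2*pi) = 343 / 6.283185 = 54.590148
f = 54.590148 * 4.667976 = 254.83

254.83 Hz


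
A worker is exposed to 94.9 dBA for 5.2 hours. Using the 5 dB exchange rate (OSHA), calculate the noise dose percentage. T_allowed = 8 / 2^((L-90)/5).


Given values:
  L = 94.9 dBA, T = 5.2 hours
Formula: T_allowed = 8 / 2^((L - 90) / 5)
Compute exponent: (94.9 - 90) / 5 = 0.98
Compute 2^(0.98) = 1.972465
T_allowed = 8 / 1.972465 = 4.055839 hours
Dose = (T / T_allowed) * 100
Dose = (5.2 / 4.055839) * 100 = 128.21

128.21 %


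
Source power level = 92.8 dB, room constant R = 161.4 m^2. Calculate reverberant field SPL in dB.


Given values:
  Lw = 92.8 dB, R = 161.4 m^2
Formula: SPL = Lw + 10 * log10(4 / R)
Compute 4 / R = 4 / 161.4 = 0.024783
Compute 10 * log10(0.024783) = -16.0585
SPL = 92.8 + (-16.0585) = 76.74

76.74 dB


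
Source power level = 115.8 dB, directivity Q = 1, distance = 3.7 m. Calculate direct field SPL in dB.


Given values:
  Lw = 115.8 dB, Q = 1, r = 3.7 m
Formula: SPL = Lw + 10 * log10(Q / (4 * pi * r^2))
Compute 4 * pi * r^2 = 4 * pi * 3.7^2 = 172.0336
Compute Q / denom = 1 / 172.0336 = 0.00581282
Compute 10 * log10(0.00581282) = -22.3561
SPL = 115.8 + (-22.3561) = 93.44

93.44 dB


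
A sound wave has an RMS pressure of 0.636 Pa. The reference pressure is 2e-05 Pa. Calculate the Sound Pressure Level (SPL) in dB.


Given values:
  p = 0.636 Pa
  p_ref = 2e-05 Pa
Formula: SPL = 20 * log10(p / p_ref)
Compute ratio: p / p_ref = 0.636 / 2e-05 = 31800
Compute log10: log10(31800) = 4.502427
Multiply: SPL = 20 * 4.502427 = 90.05

90.05 dB


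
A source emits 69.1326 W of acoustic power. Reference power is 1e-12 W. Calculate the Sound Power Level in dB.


Given values:
  W = 69.1326 W
  W_ref = 1e-12 W
Formula: SWL = 10 * log10(W / W_ref)
Compute ratio: W / W_ref = 69132600000000
Compute log10: log10(69132600000000) = 13.839683
Multiply: SWL = 10 * 13.839683 = 138.4

138.4 dB


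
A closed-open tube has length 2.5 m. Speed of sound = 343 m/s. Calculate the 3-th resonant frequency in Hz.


Given values:
  Tube type: closed-open, L = 2.5 m, c = 343 m/s, n = 3
Formula: f_n = (2n - 1) * c / (4 * L)
Compute 2n - 1 = 2*3 - 1 = 5
Compute 4 * L = 4 * 2.5 = 10.0
f = 5 * 343 / 10.0
f = 171.5

171.5 Hz


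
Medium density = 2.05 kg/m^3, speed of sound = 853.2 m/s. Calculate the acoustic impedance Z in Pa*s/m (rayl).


Given values:
  rho = 2.05 kg/m^3
  c = 853.2 m/s
Formula: Z = rho * c
Z = 2.05 * 853.2
Z = 1749.06

1749.06 rayl


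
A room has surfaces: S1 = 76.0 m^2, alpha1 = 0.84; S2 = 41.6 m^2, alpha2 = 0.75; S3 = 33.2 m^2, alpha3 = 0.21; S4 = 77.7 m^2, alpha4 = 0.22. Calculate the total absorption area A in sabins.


Given surfaces:
  Surface 1: 76.0 * 0.84 = 63.84
  Surface 2: 41.6 * 0.75 = 31.2
  Surface 3: 33.2 * 0.21 = 6.972
  Surface 4: 77.7 * 0.22 = 17.094
Formula: A = sum(Si * alpha_i)
A = 63.84 + 31.2 + 6.972 + 17.094
A = 119.11

119.11 sabins


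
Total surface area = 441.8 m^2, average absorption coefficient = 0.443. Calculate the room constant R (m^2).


Given values:
  S = 441.8 m^2, alpha = 0.443
Formula: R = S * alpha / (1 - alpha)
Numerator: 441.8 * 0.443 = 195.7174
Denominator: 1 - 0.443 = 0.557
R = 195.7174 / 0.557 = 351.38

351.38 m^2


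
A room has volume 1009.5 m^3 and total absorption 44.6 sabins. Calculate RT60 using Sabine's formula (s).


Given values:
  V = 1009.5 m^3
  A = 44.6 sabins
Formula: RT60 = 0.161 * V / A
Numerator: 0.161 * 1009.5 = 162.5295
RT60 = 162.5295 / 44.6 = 3.644

3.644 s


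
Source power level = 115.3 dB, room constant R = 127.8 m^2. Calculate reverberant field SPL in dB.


Given values:
  Lw = 115.3 dB, R = 127.8 m^2
Formula: SPL = Lw + 10 * log10(4 / R)
Compute 4 / R = 4 / 127.8 = 0.031299
Compute 10 * log10(0.031299) = -15.0447
SPL = 115.3 + (-15.0447) = 100.26

100.26 dB


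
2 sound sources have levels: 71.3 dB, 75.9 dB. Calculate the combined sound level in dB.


Formula: L_total = 10 * log10( sum(10^(Li/10)) )
  Source 1: 10^(71.3/10) = 13489628.8259
  Source 2: 10^(75.9/10) = 38904514.4994
Sum of linear values = 52394143.3253
L_total = 10 * log10(52394143.3253) = 77.19

77.19 dB


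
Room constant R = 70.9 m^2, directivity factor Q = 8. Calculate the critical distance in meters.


Given values:
  R = 70.9 m^2, Q = 8
Formula: d_c = 0.141 * sqrt(Q * R)
Compute Q * R = 8 * 70.9 = 567.2
Compute sqrt(567.2) = 23.816
d_c = 0.141 * 23.816 = 3.358

3.358 m


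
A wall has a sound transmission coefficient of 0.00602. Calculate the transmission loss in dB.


Given values:
  tau = 0.00602
Formula: TL = 10 * log10(1 / tau)
Compute 1 / tau = 1 / 0.00602 = 166.113
Compute log10(166.113) = 2.220404
TL = 10 * 2.220404 = 22.2

22.2 dB


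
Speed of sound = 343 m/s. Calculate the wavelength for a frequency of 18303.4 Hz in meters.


Given values:
  c = 343 m/s, f = 18303.4 Hz
Formula: lambda = c / f
lambda = 343 / 18303.4
lambda = 0.0187

0.0187 m


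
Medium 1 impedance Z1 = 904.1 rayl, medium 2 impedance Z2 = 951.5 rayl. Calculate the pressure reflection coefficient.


Given values:
  Z1 = 904.1 rayl, Z2 = 951.5 rayl
Formula: R = (Z2 - Z1) / (Z2 + Z1)
Numerator: Z2 - Z1 = 951.5 - 904.1 = 47.4
Denominator: Z2 + Z1 = 951.5 + 904.1 = 1855.6
R = 47.4 / 1855.6 = 0.0255

0.0255


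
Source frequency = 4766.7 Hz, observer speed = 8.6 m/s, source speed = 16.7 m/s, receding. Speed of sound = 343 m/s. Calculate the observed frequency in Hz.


Given values:
  f_s = 4766.7 Hz, v_o = 8.6 m/s, v_s = 16.7 m/s
  Direction: receding
Formula: f_o = f_s * (c - v_o) / (c + v_s)
Numerator: c - v_o = 343 - 8.6 = 334.4
Denominator: c + v_s = 343 + 16.7 = 359.7
f_o = 4766.7 * 334.4 / 359.7 = 4431.43

4431.43 Hz


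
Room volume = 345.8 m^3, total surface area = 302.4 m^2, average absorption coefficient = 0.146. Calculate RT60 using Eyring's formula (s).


Given values:
  V = 345.8 m^3, S = 302.4 m^2, alpha = 0.146
Formula: RT60 = 0.161 * V / (-S * ln(1 - alpha))
Compute ln(1 - 0.146) = ln(0.854) = -0.157824
Denominator: -302.4 * -0.157824 = 47.726
Numerator: 0.161 * 345.8 = 55.6738
RT60 = 55.6738 / 47.726 = 1.167

1.167 s


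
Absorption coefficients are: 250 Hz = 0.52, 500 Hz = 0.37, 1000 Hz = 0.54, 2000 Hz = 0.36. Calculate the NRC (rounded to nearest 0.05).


Given values:
  a_250 = 0.52, a_500 = 0.37
  a_1000 = 0.54, a_2000 = 0.36
Formula: NRC = (a250 + a500 + a1000 + a2000) / 4
Sum = 0.52 + 0.37 + 0.54 + 0.36 = 1.79
NRC = 1.79 / 4 = 0.4475
Rounded to nearest 0.05: 0.45

0.45


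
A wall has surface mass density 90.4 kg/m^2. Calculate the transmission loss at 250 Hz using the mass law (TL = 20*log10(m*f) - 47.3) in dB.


Given values:
  m = 90.4 kg/m^2, f = 250 Hz
Formula: TL = 20 * log10(m * f) - 47.3
Compute m * f = 90.4 * 250 = 22600.0
Compute log10(22600.0) = 4.354108
Compute 20 * 4.354108 = 87.0822
TL = 87.0822 - 47.3 = 39.78

39.78 dB


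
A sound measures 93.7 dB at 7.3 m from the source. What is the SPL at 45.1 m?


Given values:
  SPL1 = 93.7 dB, r1 = 7.3 m, r2 = 45.1 m
Formula: SPL2 = SPL1 - 20 * log10(r2 / r1)
Compute ratio: r2 / r1 = 45.1 / 7.3 = 6.1781
Compute log10: log10(6.1781) = 0.790855
Compute drop: 20 * 0.790855 = 15.8171
SPL2 = 93.7 - 15.8171 = 77.88

77.88 dB


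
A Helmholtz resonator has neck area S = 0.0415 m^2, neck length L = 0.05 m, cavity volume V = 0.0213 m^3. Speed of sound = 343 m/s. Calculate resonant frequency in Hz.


Given values:
  S = 0.0415 m^2, L = 0.05 m, V = 0.0213 m^3, c = 343 m/s
Formula: f = (c / (2*pi)) * sqrt(S / (V * L))
Compute V * L = 0.0213 * 0.05 = 0.001065
Compute S / (V * L) = 0.0415 / 0.001065 = 38.9671
Compute sqrt(38.9671) = 6.242363
Compute c / (2*pi) = 343 / 6.283185 = 54.590148
f = 54.590148 * 6.242363 = 340.77

340.77 Hz


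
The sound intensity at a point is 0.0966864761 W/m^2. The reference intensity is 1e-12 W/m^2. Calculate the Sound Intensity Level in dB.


Given values:
  I = 0.0966864761 W/m^2
  I_ref = 1e-12 W/m^2
Formula: SIL = 10 * log10(I / I_ref)
Compute ratio: I / I_ref = 96686476100
Compute log10: log10(96686476100) = 10.985366
Multiply: SIL = 10 * 10.985366 = 109.85

109.85 dB


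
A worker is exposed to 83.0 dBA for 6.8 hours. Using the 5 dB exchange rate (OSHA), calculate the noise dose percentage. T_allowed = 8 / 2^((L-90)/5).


Given values:
  L = 83.0 dBA, T = 6.8 hours
Formula: T_allowed = 8 / 2^((L - 90) / 5)
Compute exponent: (83.0 - 90) / 5 = -1.4
Compute 2^(-1.4) = 0.378929
T_allowed = 8 / 0.378929 = 21.112134 hours
Dose = (T / T_allowed) * 100
Dose = (6.8 / 21.112134) * 100 = 32.21

32.21 %


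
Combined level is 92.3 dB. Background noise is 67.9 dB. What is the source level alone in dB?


Given values:
  L_total = 92.3 dB, L_bg = 67.9 dB
Formula: L_source = 10 * log10(10^(L_total/10) - 10^(L_bg/10))
Convert to linear:
  10^(92.3/10) = 1698243652.4617
  10^(67.9/10) = 6165950.0186
Difference: 1698243652.4617 - 6165950.0186 = 1692077702.4431
L_source = 10 * log10(1692077702.4431) = 92.28

92.28 dB


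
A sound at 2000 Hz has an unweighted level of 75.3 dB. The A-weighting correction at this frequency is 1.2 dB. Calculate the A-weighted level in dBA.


Given values:
  SPL = 75.3 dB
  A-weighting at 2000 Hz = 1.2 dB
Formula: L_A = SPL + A_weight
L_A = 75.3 + (1.2)
L_A = 76.5

76.5 dBA


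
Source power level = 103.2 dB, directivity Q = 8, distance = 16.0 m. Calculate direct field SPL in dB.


Given values:
  Lw = 103.2 dB, Q = 8, r = 16.0 m
Formula: SPL = Lw + 10 * log10(Q / (4 * pi * r^2))
Compute 4 * pi * r^2 = 4 * pi * 16.0^2 = 3216.9909
Compute Q / denom = 8 / 3216.9909 = 0.0024868
Compute 10 * log10(0.0024868) = -26.0436
SPL = 103.2 + (-26.0436) = 77.16

77.16 dB


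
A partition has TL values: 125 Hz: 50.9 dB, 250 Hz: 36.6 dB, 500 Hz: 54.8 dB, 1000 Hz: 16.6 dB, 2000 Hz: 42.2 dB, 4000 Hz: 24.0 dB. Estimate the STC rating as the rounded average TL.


Given TL values at each frequency:
  125 Hz: 50.9 dB
  250 Hz: 36.6 dB
  500 Hz: 54.8 dB
  1000 Hz: 16.6 dB
  2000 Hz: 42.2 dB
  4000 Hz: 24.0 dB
Formula: STC ~ round(average of TL values)
Sum = 50.9 + 36.6 + 54.8 + 16.6 + 42.2 + 24.0 = 225.1
Average = 225.1 / 6 = 37.52
Rounded: 38

38


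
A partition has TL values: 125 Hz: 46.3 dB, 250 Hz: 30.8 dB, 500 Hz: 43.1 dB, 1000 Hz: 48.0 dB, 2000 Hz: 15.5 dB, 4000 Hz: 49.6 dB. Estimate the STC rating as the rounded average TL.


Given TL values at each frequency:
  125 Hz: 46.3 dB
  250 Hz: 30.8 dB
  500 Hz: 43.1 dB
  1000 Hz: 48.0 dB
  2000 Hz: 15.5 dB
  4000 Hz: 49.6 dB
Formula: STC ~ round(average of TL values)
Sum = 46.3 + 30.8 + 43.1 + 48.0 + 15.5 + 49.6 = 233.3
Average = 233.3 / 6 = 38.88
Rounded: 39

39


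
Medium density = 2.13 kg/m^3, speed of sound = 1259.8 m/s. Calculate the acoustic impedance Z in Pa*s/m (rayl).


Given values:
  rho = 2.13 kg/m^3
  c = 1259.8 m/s
Formula: Z = rho * c
Z = 2.13 * 1259.8
Z = 2683.37

2683.37 rayl


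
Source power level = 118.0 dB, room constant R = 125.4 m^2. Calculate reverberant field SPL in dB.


Given values:
  Lw = 118.0 dB, R = 125.4 m^2
Formula: SPL = Lw + 10 * log10(4 / R)
Compute 4 / R = 4 / 125.4 = 0.031898
Compute 10 * log10(0.031898) = -14.9624
SPL = 118.0 + (-14.9624) = 103.04

103.04 dB


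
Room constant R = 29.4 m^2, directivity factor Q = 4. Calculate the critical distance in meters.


Given values:
  R = 29.4 m^2, Q = 4
Formula: d_c = 0.141 * sqrt(Q * R)
Compute Q * R = 4 * 29.4 = 117.6
Compute sqrt(117.6) = 10.8444
d_c = 0.141 * 10.8444 = 1.529

1.529 m


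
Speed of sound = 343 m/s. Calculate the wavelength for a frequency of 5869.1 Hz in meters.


Given values:
  c = 343 m/s, f = 5869.1 Hz
Formula: lambda = c / f
lambda = 343 / 5869.1
lambda = 0.0584

0.0584 m


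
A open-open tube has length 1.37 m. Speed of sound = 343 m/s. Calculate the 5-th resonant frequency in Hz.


Given values:
  Tube type: open-open, L = 1.37 m, c = 343 m/s, n = 5
Formula: f_n = n * c / (2 * L)
Compute 2 * L = 2 * 1.37 = 2.74
f = 5 * 343 / 2.74
f = 625.91

625.91 Hz


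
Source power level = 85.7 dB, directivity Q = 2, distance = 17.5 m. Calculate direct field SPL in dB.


Given values:
  Lw = 85.7 dB, Q = 2, r = 17.5 m
Formula: SPL = Lw + 10 * log10(Q / (4 * pi * r^2))
Compute 4 * pi * r^2 = 4 * pi * 17.5^2 = 3848.451
Compute Q / denom = 2 / 3848.451 = 0.00051969
Compute 10 * log10(0.00051969) = -32.8426
SPL = 85.7 + (-32.8426) = 52.86

52.86 dB


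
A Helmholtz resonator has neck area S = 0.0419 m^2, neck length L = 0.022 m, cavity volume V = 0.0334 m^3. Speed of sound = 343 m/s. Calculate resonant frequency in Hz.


Given values:
  S = 0.0419 m^2, L = 0.022 m, V = 0.0334 m^3, c = 343 m/s
Formula: f = (c / (2*pi)) * sqrt(S / (V * L))
Compute V * L = 0.0334 * 0.022 = 0.0007348
Compute S / (V * L) = 0.0419 / 0.0007348 = 57.0223
Compute sqrt(57.0223) = 7.551311
Compute c / (2*pi) = 343 / 6.283185 = 54.590148
f = 54.590148 * 7.551311 = 412.23

412.23 Hz


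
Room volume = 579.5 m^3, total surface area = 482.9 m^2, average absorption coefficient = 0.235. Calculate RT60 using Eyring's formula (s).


Given values:
  V = 579.5 m^3, S = 482.9 m^2, alpha = 0.235
Formula: RT60 = 0.161 * V / (-S * ln(1 - alpha))
Compute ln(1 - 0.235) = ln(0.765) = -0.267879
Denominator: -482.9 * -0.267879 = 129.3588
Numerator: 0.161 * 579.5 = 93.2995
RT60 = 93.2995 / 129.3588 = 0.721

0.721 s


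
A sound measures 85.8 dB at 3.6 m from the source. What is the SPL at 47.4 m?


Given values:
  SPL1 = 85.8 dB, r1 = 3.6 m, r2 = 47.4 m
Formula: SPL2 = SPL1 - 20 * log10(r2 / r1)
Compute ratio: r2 / r1 = 47.4 / 3.6 = 13.1667
Compute log10: log10(13.1667) = 1.119477
Compute drop: 20 * 1.119477 = 22.3895
SPL2 = 85.8 - 22.3895 = 63.41

63.41 dB


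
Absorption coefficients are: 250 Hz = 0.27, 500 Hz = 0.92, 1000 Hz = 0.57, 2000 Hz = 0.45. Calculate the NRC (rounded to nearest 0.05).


Given values:
  a_250 = 0.27, a_500 = 0.92
  a_1000 = 0.57, a_2000 = 0.45
Formula: NRC = (a250 + a500 + a1000 + a2000) / 4
Sum = 0.27 + 0.92 + 0.57 + 0.45 = 2.21
NRC = 2.21 / 4 = 0.5525
Rounded to nearest 0.05: 0.55

0.55


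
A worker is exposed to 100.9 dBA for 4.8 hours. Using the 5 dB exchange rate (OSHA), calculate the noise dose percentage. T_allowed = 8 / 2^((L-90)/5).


Given values:
  L = 100.9 dBA, T = 4.8 hours
Formula: T_allowed = 8 / 2^((L - 90) / 5)
Compute exponent: (100.9 - 90) / 5 = 2.18
Compute 2^(2.18) = 4.531536
T_allowed = 8 / 4.531536 = 1.765406 hours
Dose = (T / T_allowed) * 100
Dose = (4.8 / 1.765406) * 100 = 271.89

271.89 %


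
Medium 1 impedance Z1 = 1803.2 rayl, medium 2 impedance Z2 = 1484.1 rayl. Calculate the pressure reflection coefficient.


Given values:
  Z1 = 1803.2 rayl, Z2 = 1484.1 rayl
Formula: R = (Z2 - Z1) / (Z2 + Z1)
Numerator: Z2 - Z1 = 1484.1 - 1803.2 = -319.1
Denominator: Z2 + Z1 = 1484.1 + 1803.2 = 3287.3
R = -319.1 / 3287.3 = -0.0971

-0.0971


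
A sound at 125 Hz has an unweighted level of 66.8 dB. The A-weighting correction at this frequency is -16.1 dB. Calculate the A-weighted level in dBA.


Given values:
  SPL = 66.8 dB
  A-weighting at 125 Hz = -16.1 dB
Formula: L_A = SPL + A_weight
L_A = 66.8 + (-16.1)
L_A = 50.7

50.7 dBA


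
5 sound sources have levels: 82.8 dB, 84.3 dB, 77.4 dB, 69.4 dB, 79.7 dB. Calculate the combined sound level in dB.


Formula: L_total = 10 * log10( sum(10^(Li/10)) )
  Source 1: 10^(82.8/10) = 190546071.7963
  Source 2: 10^(84.3/10) = 269153480.3927
  Source 3: 10^(77.4/10) = 54954087.3858
  Source 4: 10^(69.4/10) = 8709635.8996
  Source 5: 10^(79.7/10) = 93325430.0797
Sum of linear values = 616688705.5541
L_total = 10 * log10(616688705.5541) = 87.9

87.9 dB


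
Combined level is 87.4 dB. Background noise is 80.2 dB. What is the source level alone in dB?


Given values:
  L_total = 87.4 dB, L_bg = 80.2 dB
Formula: L_source = 10 * log10(10^(L_total/10) - 10^(L_bg/10))
Convert to linear:
  10^(87.4/10) = 549540873.8576
  10^(80.2/10) = 104712854.8051
Difference: 549540873.8576 - 104712854.8051 = 444828019.0525
L_source = 10 * log10(444828019.0525) = 86.48

86.48 dB


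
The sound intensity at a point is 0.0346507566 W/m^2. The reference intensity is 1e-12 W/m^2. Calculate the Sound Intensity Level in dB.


Given values:
  I = 0.0346507566 W/m^2
  I_ref = 1e-12 W/m^2
Formula: SIL = 10 * log10(I / I_ref)
Compute ratio: I / I_ref = 34650756600
Compute log10: log10(34650756600) = 10.539713
Multiply: SIL = 10 * 10.539713 = 105.4

105.4 dB


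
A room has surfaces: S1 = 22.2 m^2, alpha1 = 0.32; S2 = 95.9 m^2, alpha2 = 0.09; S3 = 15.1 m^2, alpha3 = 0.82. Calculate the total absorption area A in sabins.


Given surfaces:
  Surface 1: 22.2 * 0.32 = 7.104
  Surface 2: 95.9 * 0.09 = 8.631
  Surface 3: 15.1 * 0.82 = 12.382
Formula: A = sum(Si * alpha_i)
A = 7.104 + 8.631 + 12.382
A = 28.12

28.12 sabins


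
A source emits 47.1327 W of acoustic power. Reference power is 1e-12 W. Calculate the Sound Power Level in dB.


Given values:
  W = 47.1327 W
  W_ref = 1e-12 W
Formula: SWL = 10 * log10(W / W_ref)
Compute ratio: W / W_ref = 47132700000000
Compute log10: log10(47132700000000) = 13.673322
Multiply: SWL = 10 * 13.673322 = 136.73

136.73 dB


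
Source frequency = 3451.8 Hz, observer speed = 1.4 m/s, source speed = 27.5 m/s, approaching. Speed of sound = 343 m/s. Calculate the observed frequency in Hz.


Given values:
  f_s = 3451.8 Hz, v_o = 1.4 m/s, v_s = 27.5 m/s
  Direction: approaching
Formula: f_o = f_s * (c + v_o) / (c - v_s)
Numerator: c + v_o = 343 + 1.4 = 344.4
Denominator: c - v_s = 343 - 27.5 = 315.5
f_o = 3451.8 * 344.4 / 315.5 = 3767.99

3767.99 Hz


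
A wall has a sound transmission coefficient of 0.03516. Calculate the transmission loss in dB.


Given values:
  tau = 0.03516
Formula: TL = 10 * log10(1 / tau)
Compute 1 / tau = 1 / 0.03516 = 28.4414
Compute log10(28.4414) = 1.453951
TL = 10 * 1.453951 = 14.54

14.54 dB


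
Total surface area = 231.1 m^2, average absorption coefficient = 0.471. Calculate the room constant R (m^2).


Given values:
  S = 231.1 m^2, alpha = 0.471
Formula: R = S * alpha / (1 - alpha)
Numerator: 231.1 * 0.471 = 108.8481
Denominator: 1 - 0.471 = 0.529
R = 108.8481 / 0.529 = 205.76

205.76 m^2


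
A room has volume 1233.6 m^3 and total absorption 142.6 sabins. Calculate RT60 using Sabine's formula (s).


Given values:
  V = 1233.6 m^3
  A = 142.6 sabins
Formula: RT60 = 0.161 * V / A
Numerator: 0.161 * 1233.6 = 198.6096
RT60 = 198.6096 / 142.6 = 1.393

1.393 s


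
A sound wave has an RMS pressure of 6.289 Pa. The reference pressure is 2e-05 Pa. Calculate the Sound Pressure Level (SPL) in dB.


Given values:
  p = 6.289 Pa
  p_ref = 2e-05 Pa
Formula: SPL = 20 * log10(p / p_ref)
Compute ratio: p / p_ref = 6.289 / 2e-05 = 314450
Compute log10: log10(314450) = 5.497552
Multiply: SPL = 20 * 5.497552 = 109.95

109.95 dB


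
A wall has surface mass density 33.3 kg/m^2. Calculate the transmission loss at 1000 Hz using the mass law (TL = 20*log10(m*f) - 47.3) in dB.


Given values:
  m = 33.3 kg/m^2, f = 1000 Hz
Formula: TL = 20 * log10(m * f) - 47.3
Compute m * f = 33.3 * 1000 = 33300.0
Compute log10(33300.0) = 4.522444
Compute 20 * 4.522444 = 90.4489
TL = 90.4489 - 47.3 = 43.15

43.15 dB


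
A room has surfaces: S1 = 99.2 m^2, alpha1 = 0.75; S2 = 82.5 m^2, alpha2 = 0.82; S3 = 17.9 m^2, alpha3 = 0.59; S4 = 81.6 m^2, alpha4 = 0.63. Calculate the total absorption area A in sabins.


Given surfaces:
  Surface 1: 99.2 * 0.75 = 74.4
  Surface 2: 82.5 * 0.82 = 67.65
  Surface 3: 17.9 * 0.59 = 10.561
  Surface 4: 81.6 * 0.63 = 51.408
Formula: A = sum(Si * alpha_i)
A = 74.4 + 67.65 + 10.561 + 51.408
A = 204.02

204.02 sabins


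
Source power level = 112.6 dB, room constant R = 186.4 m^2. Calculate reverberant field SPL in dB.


Given values:
  Lw = 112.6 dB, R = 186.4 m^2
Formula: SPL = Lw + 10 * log10(4 / R)
Compute 4 / R = 4 / 186.4 = 0.021459
Compute 10 * log10(0.021459) = -16.6839
SPL = 112.6 + (-16.6839) = 95.92

95.92 dB


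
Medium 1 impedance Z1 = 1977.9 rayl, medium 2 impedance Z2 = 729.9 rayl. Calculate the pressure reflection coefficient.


Given values:
  Z1 = 1977.9 rayl, Z2 = 729.9 rayl
Formula: R = (Z2 - Z1) / (Z2 + Z1)
Numerator: Z2 - Z1 = 729.9 - 1977.9 = -1248.0
Denominator: Z2 + Z1 = 729.9 + 1977.9 = 2707.8
R = -1248.0 / 2707.8 = -0.4609

-0.4609


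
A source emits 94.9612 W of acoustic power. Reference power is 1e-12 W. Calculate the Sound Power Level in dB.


Given values:
  W = 94.9612 W
  W_ref = 1e-12 W
Formula: SWL = 10 * log10(W / W_ref)
Compute ratio: W / W_ref = 94961200000000
Compute log10: log10(94961200000000) = 13.977546
Multiply: SWL = 10 * 13.977546 = 139.78

139.78 dB


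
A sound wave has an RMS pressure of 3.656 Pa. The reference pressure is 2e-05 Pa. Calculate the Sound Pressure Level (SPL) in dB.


Given values:
  p = 3.656 Pa
  p_ref = 2e-05 Pa
Formula: SPL = 20 * log10(p / p_ref)
Compute ratio: p / p_ref = 3.656 / 2e-05 = 182800
Compute log10: log10(182800) = 5.261976
Multiply: SPL = 20 * 5.261976 = 105.24

105.24 dB


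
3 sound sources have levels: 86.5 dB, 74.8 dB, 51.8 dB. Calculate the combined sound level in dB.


Formula: L_total = 10 * log10( sum(10^(Li/10)) )
  Source 1: 10^(86.5/10) = 446683592.151
  Source 2: 10^(74.8/10) = 30199517.204
  Source 3: 10^(51.8/10) = 151356.1248
Sum of linear values = 477034465.4798
L_total = 10 * log10(477034465.4798) = 86.79

86.79 dB


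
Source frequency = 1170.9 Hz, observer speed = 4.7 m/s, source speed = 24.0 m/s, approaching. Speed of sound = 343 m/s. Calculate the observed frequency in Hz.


Given values:
  f_s = 1170.9 Hz, v_o = 4.7 m/s, v_s = 24.0 m/s
  Direction: approaching
Formula: f_o = f_s * (c + v_o) / (c - v_s)
Numerator: c + v_o = 343 + 4.7 = 347.7
Denominator: c - v_s = 343 - 24.0 = 319.0
f_o = 1170.9 * 347.7 / 319.0 = 1276.24

1276.24 Hz


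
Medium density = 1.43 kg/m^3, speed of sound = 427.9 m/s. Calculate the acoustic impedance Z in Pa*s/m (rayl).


Given values:
  rho = 1.43 kg/m^3
  c = 427.9 m/s
Formula: Z = rho * c
Z = 1.43 * 427.9
Z = 611.9

611.9 rayl


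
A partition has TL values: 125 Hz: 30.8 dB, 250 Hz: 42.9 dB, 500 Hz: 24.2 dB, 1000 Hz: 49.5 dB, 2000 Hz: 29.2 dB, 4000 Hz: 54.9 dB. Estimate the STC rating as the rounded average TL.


Given TL values at each frequency:
  125 Hz: 30.8 dB
  250 Hz: 42.9 dB
  500 Hz: 24.2 dB
  1000 Hz: 49.5 dB
  2000 Hz: 29.2 dB
  4000 Hz: 54.9 dB
Formula: STC ~ round(average of TL values)
Sum = 30.8 + 42.9 + 24.2 + 49.5 + 29.2 + 54.9 = 231.5
Average = 231.5 / 6 = 38.58
Rounded: 39

39


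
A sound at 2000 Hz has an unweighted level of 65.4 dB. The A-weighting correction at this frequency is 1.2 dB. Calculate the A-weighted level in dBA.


Given values:
  SPL = 65.4 dB
  A-weighting at 2000 Hz = 1.2 dB
Formula: L_A = SPL + A_weight
L_A = 65.4 + (1.2)
L_A = 66.6

66.6 dBA


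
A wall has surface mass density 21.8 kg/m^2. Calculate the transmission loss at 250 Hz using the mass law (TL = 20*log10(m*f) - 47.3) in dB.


Given values:
  m = 21.8 kg/m^2, f = 250 Hz
Formula: TL = 20 * log10(m * f) - 47.3
Compute m * f = 21.8 * 250 = 5450.0
Compute log10(5450.0) = 3.736397
Compute 20 * 3.736397 = 74.7279
TL = 74.7279 - 47.3 = 27.43

27.43 dB


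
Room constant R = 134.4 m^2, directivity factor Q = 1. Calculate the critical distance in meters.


Given values:
  R = 134.4 m^2, Q = 1
Formula: d_c = 0.141 * sqrt(Q * R)
Compute Q * R = 1 * 134.4 = 134.4
Compute sqrt(134.4) = 11.5931
d_c = 0.141 * 11.5931 = 1.635

1.635 m


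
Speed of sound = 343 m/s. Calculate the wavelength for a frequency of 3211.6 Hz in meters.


Given values:
  c = 343 m/s, f = 3211.6 Hz
Formula: lambda = c / f
lambda = 343 / 3211.6
lambda = 0.1068

0.1068 m


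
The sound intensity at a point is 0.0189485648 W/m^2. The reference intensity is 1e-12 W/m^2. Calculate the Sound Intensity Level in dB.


Given values:
  I = 0.0189485648 W/m^2
  I_ref = 1e-12 W/m^2
Formula: SIL = 10 * log10(I / I_ref)
Compute ratio: I / I_ref = 18948564800
Compute log10: log10(18948564800) = 10.277576
Multiply: SIL = 10 * 10.277576 = 102.78

102.78 dB


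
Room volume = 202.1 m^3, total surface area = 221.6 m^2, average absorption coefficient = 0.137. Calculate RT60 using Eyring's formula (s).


Given values:
  V = 202.1 m^3, S = 221.6 m^2, alpha = 0.137
Formula: RT60 = 0.161 * V / (-S * ln(1 - alpha))
Compute ln(1 - 0.137) = ln(0.863) = -0.147341
Denominator: -221.6 * -0.147341 = 32.6508
Numerator: 0.161 * 202.1 = 32.5381
RT60 = 32.5381 / 32.6508 = 0.997

0.997 s


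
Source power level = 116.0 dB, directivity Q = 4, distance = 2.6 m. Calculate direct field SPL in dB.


Given values:
  Lw = 116.0 dB, Q = 4, r = 2.6 m
Formula: SPL = Lw + 10 * log10(Q / (4 * pi * r^2))
Compute 4 * pi * r^2 = 4 * pi * 2.6^2 = 84.9487
Compute Q / denom = 4 / 84.9487 = 0.04708724
Compute 10 * log10(0.04708724) = -13.271
SPL = 116.0 + (-13.271) = 102.73

102.73 dB


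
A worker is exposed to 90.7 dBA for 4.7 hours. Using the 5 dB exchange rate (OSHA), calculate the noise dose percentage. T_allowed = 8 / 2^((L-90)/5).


Given values:
  L = 90.7 dBA, T = 4.7 hours
Formula: T_allowed = 8 / 2^((L - 90) / 5)
Compute exponent: (90.7 - 90) / 5 = 0.14
Compute 2^(0.14) = 1.101905
T_allowed = 8 / 1.101905 = 7.260154 hours
Dose = (T / T_allowed) * 100
Dose = (4.7 / 7.260154) * 100 = 64.74

64.74 %


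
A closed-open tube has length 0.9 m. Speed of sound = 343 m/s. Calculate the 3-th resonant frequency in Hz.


Given values:
  Tube type: closed-open, L = 0.9 m, c = 343 m/s, n = 3
Formula: f_n = (2n - 1) * c / (4 * L)
Compute 2n - 1 = 2*3 - 1 = 5
Compute 4 * L = 4 * 0.9 = 3.6
f = 5 * 343 / 3.6
f = 476.39

476.39 Hz


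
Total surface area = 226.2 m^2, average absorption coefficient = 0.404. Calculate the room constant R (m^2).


Given values:
  S = 226.2 m^2, alpha = 0.404
Formula: R = S * alpha / (1 - alpha)
Numerator: 226.2 * 0.404 = 91.3848
Denominator: 1 - 0.404 = 0.596
R = 91.3848 / 0.596 = 153.33

153.33 m^2


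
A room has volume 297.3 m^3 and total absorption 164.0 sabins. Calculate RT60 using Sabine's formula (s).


Given values:
  V = 297.3 m^3
  A = 164.0 sabins
Formula: RT60 = 0.161 * V / A
Numerator: 0.161 * 297.3 = 47.8653
RT60 = 47.8653 / 164.0 = 0.292

0.292 s


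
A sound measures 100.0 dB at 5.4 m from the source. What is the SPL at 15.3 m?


Given values:
  SPL1 = 100.0 dB, r1 = 5.4 m, r2 = 15.3 m
Formula: SPL2 = SPL1 - 20 * log10(r2 / r1)
Compute ratio: r2 / r1 = 15.3 / 5.4 = 2.8333
Compute log10: log10(2.8333) = 0.452293
Compute drop: 20 * 0.452293 = 9.0459
SPL2 = 100.0 - 9.0459 = 90.95

90.95 dB


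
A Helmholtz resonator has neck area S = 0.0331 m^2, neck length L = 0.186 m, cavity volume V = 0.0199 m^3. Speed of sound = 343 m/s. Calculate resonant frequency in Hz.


Given values:
  S = 0.0331 m^2, L = 0.186 m, V = 0.0199 m^3, c = 343 m/s
Formula: f = (c / (2*pi)) * sqrt(S / (V * L))
Compute V * L = 0.0199 * 0.186 = 0.0037014
Compute S / (V * L) = 0.0331 / 0.0037014 = 8.9426
Compute sqrt(8.9426) = 2.990418
Compute c / (2*pi) = 343 / 6.283185 = 54.590148
f = 54.590148 * 2.990418 = 163.25

163.25 Hz


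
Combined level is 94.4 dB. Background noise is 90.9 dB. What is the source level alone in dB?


Given values:
  L_total = 94.4 dB, L_bg = 90.9 dB
Formula: L_source = 10 * log10(10^(L_total/10) - 10^(L_bg/10))
Convert to linear:
  10^(94.4/10) = 2754228703.3382
  10^(90.9/10) = 1230268770.8124
Difference: 2754228703.3382 - 1230268770.8124 = 1523959932.5258
L_source = 10 * log10(1523959932.5258) = 91.83

91.83 dB


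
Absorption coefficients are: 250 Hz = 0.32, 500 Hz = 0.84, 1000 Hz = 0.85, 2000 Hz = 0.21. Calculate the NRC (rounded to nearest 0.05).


Given values:
  a_250 = 0.32, a_500 = 0.84
  a_1000 = 0.85, a_2000 = 0.21
Formula: NRC = (a250 + a500 + a1000 + a2000) / 4
Sum = 0.32 + 0.84 + 0.85 + 0.21 = 2.22
NRC = 2.22 / 4 = 0.555
Rounded to nearest 0.05: 0.55

0.55


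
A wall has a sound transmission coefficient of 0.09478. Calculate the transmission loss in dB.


Given values:
  tau = 0.09478
Formula: TL = 10 * log10(1 / tau)
Compute 1 / tau = 1 / 0.09478 = 10.5507
Compute log10(10.5507) = 1.023281
TL = 10 * 1.023281 = 10.23

10.23 dB


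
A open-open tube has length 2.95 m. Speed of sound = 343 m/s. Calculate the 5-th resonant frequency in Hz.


Given values:
  Tube type: open-open, L = 2.95 m, c = 343 m/s, n = 5
Formula: f_n = n * c / (2 * L)
Compute 2 * L = 2 * 2.95 = 5.9
f = 5 * 343 / 5.9
f = 290.68

290.68 Hz
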